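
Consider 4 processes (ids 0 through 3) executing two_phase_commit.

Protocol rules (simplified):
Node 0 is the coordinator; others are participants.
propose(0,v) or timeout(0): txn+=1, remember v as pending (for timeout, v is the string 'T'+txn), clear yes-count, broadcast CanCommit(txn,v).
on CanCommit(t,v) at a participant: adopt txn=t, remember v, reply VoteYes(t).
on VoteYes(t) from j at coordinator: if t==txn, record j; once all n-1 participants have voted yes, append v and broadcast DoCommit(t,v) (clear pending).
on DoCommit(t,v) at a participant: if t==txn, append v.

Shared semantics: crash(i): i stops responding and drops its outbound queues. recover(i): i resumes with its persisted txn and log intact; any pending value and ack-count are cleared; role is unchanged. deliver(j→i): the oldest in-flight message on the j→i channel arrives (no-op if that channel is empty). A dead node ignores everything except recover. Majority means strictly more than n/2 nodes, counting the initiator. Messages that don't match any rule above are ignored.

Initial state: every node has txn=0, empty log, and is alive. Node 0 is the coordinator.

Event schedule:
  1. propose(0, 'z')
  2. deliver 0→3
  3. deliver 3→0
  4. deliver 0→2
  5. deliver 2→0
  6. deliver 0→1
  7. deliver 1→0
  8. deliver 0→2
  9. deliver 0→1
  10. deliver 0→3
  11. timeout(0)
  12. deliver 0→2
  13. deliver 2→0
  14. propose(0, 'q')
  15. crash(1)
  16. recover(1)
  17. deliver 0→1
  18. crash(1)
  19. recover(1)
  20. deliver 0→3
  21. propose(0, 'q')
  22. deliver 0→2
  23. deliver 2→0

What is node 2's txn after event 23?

step 1 propose(0,'z'): 0={coor,t=1,log=-}
step 2 deliver 0→3: 3={part,t=1,log=-}
step 3 deliver 3→0: —
step 4 deliver 0→2: 2={part,t=1,log=-}
step 5 deliver 2→0: —
step 6 deliver 0→1: 1={part,t=1,log=-}
step 7 deliver 1→0: 0={coor,t=1,log=z}
step 8 deliver 0→2: 2={part,t=1,log=z}
step 9 deliver 0→1: 1={part,t=1,log=z}
step 10 deliver 0→3: 3={part,t=1,log=z}
step 11 timeout(0): 0={coor,t=2,log=z}
step 12 deliver 0→2: 2={part,t=2,log=z}
step 13 deliver 2→0: —
step 14 propose(0,'q'): 0={coor,t=3,log=z}
step 15 crash(1): 1={✗part,t=1,log=z}
step 16 recover(1): 1={part,t=1,log=z}
step 17 deliver 0→1: 1={part,t=2,log=z}
step 18 crash(1): 1={✗part,t=2,log=z}
step 19 recover(1): 1={part,t=2,log=z}
step 20 deliver 0→3: 3={part,t=2,log=z}
step 21 propose(0,'q'): 0={coor,t=4,log=z}
step 22 deliver 0→2: 2={part,t=3,log=z}
step 23 deliver 2→0: —

3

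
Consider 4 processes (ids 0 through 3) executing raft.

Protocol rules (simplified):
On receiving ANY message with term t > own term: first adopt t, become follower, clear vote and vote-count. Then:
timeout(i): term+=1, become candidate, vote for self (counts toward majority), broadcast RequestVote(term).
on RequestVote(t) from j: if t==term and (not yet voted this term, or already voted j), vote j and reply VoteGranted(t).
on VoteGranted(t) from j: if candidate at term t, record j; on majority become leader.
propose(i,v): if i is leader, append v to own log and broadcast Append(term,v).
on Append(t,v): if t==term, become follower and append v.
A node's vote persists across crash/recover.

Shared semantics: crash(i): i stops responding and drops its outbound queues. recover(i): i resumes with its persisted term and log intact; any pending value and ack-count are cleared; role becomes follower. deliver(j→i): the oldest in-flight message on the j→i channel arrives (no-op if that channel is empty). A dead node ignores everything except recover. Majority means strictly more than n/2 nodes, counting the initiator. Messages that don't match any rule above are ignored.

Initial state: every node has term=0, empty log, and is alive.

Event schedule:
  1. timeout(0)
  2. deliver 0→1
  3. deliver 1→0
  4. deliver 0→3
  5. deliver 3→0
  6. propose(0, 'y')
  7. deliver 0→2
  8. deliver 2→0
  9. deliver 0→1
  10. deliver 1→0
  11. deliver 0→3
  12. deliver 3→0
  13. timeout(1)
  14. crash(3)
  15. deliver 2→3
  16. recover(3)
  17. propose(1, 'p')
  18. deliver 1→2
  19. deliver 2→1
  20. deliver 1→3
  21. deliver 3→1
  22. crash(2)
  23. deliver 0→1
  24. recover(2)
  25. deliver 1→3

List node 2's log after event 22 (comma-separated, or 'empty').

empty

after 1 — timeout(0): n0:cand/t1/[-]
after 2 — deliver 0→1: n1:foll/t1/[-]
after 3 — deliver 1→0: ·
after 4 — deliver 0→3: n3:foll/t1/[-]
after 5 — deliver 3→0: n0:lead/t1/[-]
after 6 — propose(0,'y'): n0:lead/t1/[y]
after 7 — deliver 0→2: n2:foll/t1/[-]
after 8 — deliver 2→0: ·
after 9 — deliver 0→1: n1:foll/t1/[y]
after 10 — deliver 1→0: ·
after 11 — deliver 0→3: n3:foll/t1/[y]
after 12 — deliver 3→0: ·
after 13 — timeout(1): n1:cand/t2/[y]
after 14 — crash(3): n3:✗foll/t1/[y]
after 15 — deliver 2→3: ·
after 16 — recover(3): n3:foll/t1/[y]
after 17 — propose(1,'p'): ·
after 18 — deliver 1→2: n2:foll/t2/[-]
after 19 — deliver 2→1: ·
after 20 — deliver 1→3: n3:foll/t2/[y]
after 21 — deliver 3→1: n1:lead/t2/[y]
after 22 — crash(2): n2:✗foll/t2/[-]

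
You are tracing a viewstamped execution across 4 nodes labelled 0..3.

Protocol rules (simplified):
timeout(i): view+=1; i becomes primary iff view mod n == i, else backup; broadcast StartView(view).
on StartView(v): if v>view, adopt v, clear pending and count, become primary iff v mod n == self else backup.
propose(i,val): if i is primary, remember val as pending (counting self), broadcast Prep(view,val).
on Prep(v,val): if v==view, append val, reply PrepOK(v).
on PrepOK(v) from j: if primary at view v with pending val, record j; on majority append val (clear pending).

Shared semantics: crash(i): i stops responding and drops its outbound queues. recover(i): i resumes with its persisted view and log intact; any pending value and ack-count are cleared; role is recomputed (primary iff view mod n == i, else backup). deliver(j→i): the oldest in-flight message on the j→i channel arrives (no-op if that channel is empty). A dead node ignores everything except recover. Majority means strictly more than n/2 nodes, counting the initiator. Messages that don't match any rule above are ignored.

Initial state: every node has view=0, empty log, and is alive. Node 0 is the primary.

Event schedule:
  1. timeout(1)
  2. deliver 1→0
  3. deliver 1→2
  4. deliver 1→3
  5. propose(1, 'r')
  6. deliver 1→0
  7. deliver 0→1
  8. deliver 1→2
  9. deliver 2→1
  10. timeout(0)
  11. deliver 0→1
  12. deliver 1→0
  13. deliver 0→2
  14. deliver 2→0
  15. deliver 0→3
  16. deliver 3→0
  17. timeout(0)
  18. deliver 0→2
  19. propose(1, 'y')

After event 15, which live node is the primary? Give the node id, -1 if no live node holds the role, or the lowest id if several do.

1. timeout(1):  <1:prim v1 ->
2. deliver 1→0:  <0:back v1 ->
3. deliver 1→2:  <2:back v1 ->
4. deliver 1→3:  <3:back v1 ->
5. propose(1,'r'):  nop
6. deliver 1→0:  <0:back v1 r>
7. deliver 0→1:  nop
8. deliver 1→2:  <2:back v1 r>
9. deliver 2→1:  <1:prim v1 r>
10. timeout(0):  <0:back v2 r>
11. deliver 0→1:  <1:back v2 r>
12. deliver 1→0:  nop
13. deliver 0→2:  <2:prim v2 r>
14. deliver 2→0:  nop
15. deliver 0→3:  <3:back v2 ->

2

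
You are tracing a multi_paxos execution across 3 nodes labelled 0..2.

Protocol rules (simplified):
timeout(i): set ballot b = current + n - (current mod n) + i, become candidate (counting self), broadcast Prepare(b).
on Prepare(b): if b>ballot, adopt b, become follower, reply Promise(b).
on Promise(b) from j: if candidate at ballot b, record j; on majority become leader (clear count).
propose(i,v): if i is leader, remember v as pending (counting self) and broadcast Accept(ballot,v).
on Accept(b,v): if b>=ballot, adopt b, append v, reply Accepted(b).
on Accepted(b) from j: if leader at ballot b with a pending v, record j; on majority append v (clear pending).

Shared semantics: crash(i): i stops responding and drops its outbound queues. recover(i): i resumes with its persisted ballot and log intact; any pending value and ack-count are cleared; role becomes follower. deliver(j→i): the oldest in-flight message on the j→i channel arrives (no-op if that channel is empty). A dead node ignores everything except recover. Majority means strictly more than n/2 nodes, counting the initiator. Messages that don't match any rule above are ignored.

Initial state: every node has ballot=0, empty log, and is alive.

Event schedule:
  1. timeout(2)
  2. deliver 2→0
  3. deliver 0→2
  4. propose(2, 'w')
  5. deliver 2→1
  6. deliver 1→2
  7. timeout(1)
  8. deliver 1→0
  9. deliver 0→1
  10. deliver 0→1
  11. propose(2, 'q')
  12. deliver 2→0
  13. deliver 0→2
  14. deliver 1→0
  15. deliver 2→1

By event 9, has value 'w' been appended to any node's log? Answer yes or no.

no

[1] timeout(2) → N2(cand b5 [-])
[2] deliver 2→0 → N0(foll b5 [-])
[3] deliver 0→2 → N2(lead b5 [-])
[4] propose(2,'w') → ∅
[5] deliver 2→1 → N1(foll b5 [-])
[6] deliver 1→2 → ∅
[7] timeout(1) → N1(cand b7 [-])
[8] deliver 1→0 → N0(foll b7 [-])
[9] deliver 0→1 → N1(lead b7 [-])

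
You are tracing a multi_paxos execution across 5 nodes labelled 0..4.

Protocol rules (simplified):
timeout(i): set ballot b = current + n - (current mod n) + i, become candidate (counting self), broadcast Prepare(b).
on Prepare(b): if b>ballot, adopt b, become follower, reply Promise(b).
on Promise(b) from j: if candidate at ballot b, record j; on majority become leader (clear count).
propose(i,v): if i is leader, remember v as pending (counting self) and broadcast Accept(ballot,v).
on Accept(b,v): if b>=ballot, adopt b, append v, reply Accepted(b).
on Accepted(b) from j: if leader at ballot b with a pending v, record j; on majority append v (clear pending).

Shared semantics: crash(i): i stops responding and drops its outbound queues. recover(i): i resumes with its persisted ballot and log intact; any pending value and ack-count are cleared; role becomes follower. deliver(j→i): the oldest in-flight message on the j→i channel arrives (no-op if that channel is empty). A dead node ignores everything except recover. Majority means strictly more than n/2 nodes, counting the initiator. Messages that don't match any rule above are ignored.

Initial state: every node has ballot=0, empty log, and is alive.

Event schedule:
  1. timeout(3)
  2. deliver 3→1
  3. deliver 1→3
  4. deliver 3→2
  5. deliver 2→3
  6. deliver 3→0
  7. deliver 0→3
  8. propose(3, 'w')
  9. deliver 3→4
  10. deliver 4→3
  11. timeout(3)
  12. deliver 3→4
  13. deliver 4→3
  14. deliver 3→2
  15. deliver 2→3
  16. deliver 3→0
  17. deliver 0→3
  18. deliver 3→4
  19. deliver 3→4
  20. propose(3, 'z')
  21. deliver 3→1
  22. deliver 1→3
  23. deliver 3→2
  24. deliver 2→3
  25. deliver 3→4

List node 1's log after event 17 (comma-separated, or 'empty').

empty

step 1 timeout(3): 3={cand,b=8,log=-}
step 2 deliver 3→1: 1={foll,b=8,log=-}
step 3 deliver 1→3: —
step 4 deliver 3→2: 2={foll,b=8,log=-}
step 5 deliver 2→3: 3={lead,b=8,log=-}
step 6 deliver 3→0: 0={foll,b=8,log=-}
step 7 deliver 0→3: —
step 8 propose(3,'w'): —
step 9 deliver 3→4: 4={foll,b=8,log=-}
step 10 deliver 4→3: —
step 11 timeout(3): 3={cand,b=13,log=-}
step 12 deliver 3→4: 4={foll,b=8,log=w}
step 13 deliver 4→3: —
step 14 deliver 3→2: 2={foll,b=8,log=w}
step 15 deliver 2→3: —
step 16 deliver 3→0: 0={foll,b=8,log=w}
step 17 deliver 0→3: —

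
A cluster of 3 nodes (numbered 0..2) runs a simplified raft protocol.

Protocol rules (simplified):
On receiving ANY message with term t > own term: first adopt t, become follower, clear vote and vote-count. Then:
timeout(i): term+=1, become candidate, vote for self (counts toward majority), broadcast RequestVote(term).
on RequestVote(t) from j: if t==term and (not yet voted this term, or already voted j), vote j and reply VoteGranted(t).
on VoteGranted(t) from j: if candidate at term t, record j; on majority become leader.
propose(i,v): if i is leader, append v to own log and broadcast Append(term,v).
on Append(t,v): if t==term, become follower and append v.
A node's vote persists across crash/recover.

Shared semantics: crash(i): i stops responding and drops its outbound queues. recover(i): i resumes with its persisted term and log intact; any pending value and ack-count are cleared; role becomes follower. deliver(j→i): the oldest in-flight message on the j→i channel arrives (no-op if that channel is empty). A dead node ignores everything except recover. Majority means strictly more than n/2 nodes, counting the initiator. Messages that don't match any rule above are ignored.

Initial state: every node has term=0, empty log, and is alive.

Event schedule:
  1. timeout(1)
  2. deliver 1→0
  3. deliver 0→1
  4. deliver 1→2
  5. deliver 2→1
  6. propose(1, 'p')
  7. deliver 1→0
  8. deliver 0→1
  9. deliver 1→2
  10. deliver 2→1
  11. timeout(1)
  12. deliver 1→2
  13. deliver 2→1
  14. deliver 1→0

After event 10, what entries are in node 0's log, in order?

p

1. timeout(1):  <1:cand t1 ->
2. deliver 1→0:  <0:foll t1 ->
3. deliver 0→1:  <1:lead t1 ->
4. deliver 1→2:  <2:foll t1 ->
5. deliver 2→1:  nop
6. propose(1,'p'):  <1:lead t1 p>
7. deliver 1→0:  <0:foll t1 p>
8. deliver 0→1:  nop
9. deliver 1→2:  <2:foll t1 p>
10. deliver 2→1:  nop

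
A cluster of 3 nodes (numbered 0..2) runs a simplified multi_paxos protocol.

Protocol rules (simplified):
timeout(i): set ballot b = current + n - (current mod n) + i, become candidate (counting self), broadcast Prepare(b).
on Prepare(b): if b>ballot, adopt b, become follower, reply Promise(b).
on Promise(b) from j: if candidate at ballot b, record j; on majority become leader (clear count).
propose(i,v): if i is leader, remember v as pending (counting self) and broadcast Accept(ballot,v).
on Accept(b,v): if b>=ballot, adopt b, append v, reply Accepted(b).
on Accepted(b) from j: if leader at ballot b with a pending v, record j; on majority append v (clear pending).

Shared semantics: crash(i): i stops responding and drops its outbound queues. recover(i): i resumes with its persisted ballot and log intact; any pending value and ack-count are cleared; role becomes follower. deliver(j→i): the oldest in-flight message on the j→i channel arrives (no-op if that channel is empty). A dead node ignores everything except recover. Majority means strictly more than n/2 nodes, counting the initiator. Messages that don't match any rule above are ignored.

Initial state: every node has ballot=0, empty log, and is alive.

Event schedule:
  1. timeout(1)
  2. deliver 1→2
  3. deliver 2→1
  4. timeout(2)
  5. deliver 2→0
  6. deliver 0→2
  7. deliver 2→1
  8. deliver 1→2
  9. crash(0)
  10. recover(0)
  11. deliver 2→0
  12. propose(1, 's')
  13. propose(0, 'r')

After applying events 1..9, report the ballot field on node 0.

8

step 1 timeout(1): 1={cand,b=4,log=-}
step 2 deliver 1→2: 2={foll,b=4,log=-}
step 3 deliver 2→1: 1={lead,b=4,log=-}
step 4 timeout(2): 2={cand,b=8,log=-}
step 5 deliver 2→0: 0={foll,b=8,log=-}
step 6 deliver 0→2: 2={lead,b=8,log=-}
step 7 deliver 2→1: 1={foll,b=8,log=-}
step 8 deliver 1→2: —
step 9 crash(0): 0={✗foll,b=8,log=-}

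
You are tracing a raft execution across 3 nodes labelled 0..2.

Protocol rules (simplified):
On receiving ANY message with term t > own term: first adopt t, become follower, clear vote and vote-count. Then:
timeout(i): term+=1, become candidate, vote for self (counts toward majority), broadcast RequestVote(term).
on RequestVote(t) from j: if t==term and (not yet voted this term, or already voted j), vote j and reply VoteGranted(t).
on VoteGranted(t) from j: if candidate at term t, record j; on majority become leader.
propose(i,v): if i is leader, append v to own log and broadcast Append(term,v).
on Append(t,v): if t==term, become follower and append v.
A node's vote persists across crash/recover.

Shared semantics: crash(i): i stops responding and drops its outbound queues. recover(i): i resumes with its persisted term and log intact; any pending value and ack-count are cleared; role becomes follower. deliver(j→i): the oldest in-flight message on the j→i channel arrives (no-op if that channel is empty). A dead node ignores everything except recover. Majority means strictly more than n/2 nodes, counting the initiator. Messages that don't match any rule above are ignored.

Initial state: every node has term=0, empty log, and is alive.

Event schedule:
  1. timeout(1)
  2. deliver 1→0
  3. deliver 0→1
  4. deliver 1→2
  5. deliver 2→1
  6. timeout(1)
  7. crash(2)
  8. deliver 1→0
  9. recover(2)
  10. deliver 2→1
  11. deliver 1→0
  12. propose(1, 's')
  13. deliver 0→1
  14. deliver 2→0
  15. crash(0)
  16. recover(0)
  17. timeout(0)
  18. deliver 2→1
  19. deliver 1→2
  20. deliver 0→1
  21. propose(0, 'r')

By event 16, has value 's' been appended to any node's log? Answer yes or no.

1. timeout(1):  <1:cand t1 ->
2. deliver 1→0:  <0:foll t1 ->
3. deliver 0→1:  <1:lead t1 ->
4. deliver 1→2:  <2:foll t1 ->
5. deliver 2→1:  nop
6. timeout(1):  <1:cand t2 ->
7. crash(2):  <2:✗foll t1 ->
8. deliver 1→0:  <0:foll t2 ->
9. recover(2):  <2:foll t1 ->
10. deliver 2→1:  nop
11. deliver 1→0:  nop
12. propose(1,'s'):  nop
13. deliver 0→1:  <1:lead t2 ->
14. deliver 2→0:  nop
15. crash(0):  <0:✗foll t2 ->
16. recover(0):  <0:foll t2 ->

no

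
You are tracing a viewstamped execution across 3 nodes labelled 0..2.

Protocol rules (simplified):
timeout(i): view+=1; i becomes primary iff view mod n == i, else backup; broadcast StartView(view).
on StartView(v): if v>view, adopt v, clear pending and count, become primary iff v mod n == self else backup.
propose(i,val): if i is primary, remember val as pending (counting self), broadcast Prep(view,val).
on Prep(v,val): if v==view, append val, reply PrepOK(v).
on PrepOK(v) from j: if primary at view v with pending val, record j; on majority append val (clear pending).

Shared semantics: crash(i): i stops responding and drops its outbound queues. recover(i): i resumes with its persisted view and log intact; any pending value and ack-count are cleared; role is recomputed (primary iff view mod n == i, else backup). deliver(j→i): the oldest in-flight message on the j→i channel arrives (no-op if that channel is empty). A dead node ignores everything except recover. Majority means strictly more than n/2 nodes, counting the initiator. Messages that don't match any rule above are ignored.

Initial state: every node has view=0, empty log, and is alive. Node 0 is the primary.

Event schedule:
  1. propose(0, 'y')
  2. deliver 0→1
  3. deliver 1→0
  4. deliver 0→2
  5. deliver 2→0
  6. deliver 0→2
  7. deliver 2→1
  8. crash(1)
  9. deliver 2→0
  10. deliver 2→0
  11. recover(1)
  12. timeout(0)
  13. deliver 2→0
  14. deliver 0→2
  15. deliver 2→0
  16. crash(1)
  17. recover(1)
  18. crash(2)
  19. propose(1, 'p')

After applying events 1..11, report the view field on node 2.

e1 propose(0,'y'): ·
e2 deliver 0→1: 1[back,v=0,y]
e3 deliver 1→0: 0[prim,v=0,y]
e4 deliver 0→2: 2[back,v=0,y]
e5 deliver 2→0: ·
e6 deliver 0→2: ·
e7 deliver 2→1: ·
e8 crash(1): 1[✗back,v=0,y]
e9 deliver 2→0: ·
e10 deliver 2→0: ·
e11 recover(1): 1[back,v=0,y]

0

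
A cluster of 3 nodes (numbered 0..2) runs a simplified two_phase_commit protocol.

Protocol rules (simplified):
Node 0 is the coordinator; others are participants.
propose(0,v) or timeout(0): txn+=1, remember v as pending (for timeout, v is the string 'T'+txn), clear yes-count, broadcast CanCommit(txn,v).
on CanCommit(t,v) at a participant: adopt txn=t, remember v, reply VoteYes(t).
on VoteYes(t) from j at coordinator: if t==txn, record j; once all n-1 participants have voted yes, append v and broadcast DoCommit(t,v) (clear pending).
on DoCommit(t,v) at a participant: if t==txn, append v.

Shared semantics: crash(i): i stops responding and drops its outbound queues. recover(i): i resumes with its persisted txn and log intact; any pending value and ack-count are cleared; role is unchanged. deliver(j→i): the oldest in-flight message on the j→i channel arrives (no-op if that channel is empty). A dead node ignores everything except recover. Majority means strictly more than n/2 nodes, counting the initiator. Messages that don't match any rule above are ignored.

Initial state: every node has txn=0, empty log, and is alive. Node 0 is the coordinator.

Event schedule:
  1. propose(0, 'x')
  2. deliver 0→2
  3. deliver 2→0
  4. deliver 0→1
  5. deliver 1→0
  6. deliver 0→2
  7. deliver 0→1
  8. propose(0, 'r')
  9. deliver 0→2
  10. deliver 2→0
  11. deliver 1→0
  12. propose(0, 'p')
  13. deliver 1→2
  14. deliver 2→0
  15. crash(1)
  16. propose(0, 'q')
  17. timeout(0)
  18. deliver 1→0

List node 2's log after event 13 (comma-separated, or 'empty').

after 1 — propose(0,'x'): n0:coor/t1/[-]
after 2 — deliver 0→2: n2:part/t1/[-]
after 3 — deliver 2→0: ·
after 4 — deliver 0→1: n1:part/t1/[-]
after 5 — deliver 1→0: n0:coor/t1/[x]
after 6 — deliver 0→2: n2:part/t1/[x]
after 7 — deliver 0→1: n1:part/t1/[x]
after 8 — propose(0,'r'): n0:coor/t2/[x]
after 9 — deliver 0→2: n2:part/t2/[x]
after 10 — deliver 2→0: ·
after 11 — deliver 1→0: ·
after 12 — propose(0,'p'): n0:coor/t3/[x]
after 13 — deliver 1→2: ·

x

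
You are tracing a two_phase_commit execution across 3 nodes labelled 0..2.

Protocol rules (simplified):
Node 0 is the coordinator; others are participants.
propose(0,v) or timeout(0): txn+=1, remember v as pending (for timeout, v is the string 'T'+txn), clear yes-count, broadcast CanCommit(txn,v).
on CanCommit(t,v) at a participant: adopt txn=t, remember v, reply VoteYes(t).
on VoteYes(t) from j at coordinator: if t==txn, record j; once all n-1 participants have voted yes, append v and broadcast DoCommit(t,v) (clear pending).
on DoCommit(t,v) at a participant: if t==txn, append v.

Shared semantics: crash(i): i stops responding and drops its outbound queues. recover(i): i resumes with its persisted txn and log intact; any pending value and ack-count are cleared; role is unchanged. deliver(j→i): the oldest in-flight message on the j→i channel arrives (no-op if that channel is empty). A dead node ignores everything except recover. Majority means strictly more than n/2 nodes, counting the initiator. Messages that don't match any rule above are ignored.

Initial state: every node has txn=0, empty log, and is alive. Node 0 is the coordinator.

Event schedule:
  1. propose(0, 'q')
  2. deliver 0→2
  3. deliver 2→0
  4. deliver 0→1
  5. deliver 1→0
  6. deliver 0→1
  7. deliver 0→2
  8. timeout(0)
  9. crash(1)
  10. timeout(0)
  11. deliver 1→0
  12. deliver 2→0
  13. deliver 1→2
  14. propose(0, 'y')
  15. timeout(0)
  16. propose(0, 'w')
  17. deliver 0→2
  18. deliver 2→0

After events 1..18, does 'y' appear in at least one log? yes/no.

step 1 propose(0,'q'): 0={coor,t=1,log=-}
step 2 deliver 0→2: 2={part,t=1,log=-}
step 3 deliver 2→0: —
step 4 deliver 0→1: 1={part,t=1,log=-}
step 5 deliver 1→0: 0={coor,t=1,log=q}
step 6 deliver 0→1: 1={part,t=1,log=q}
step 7 deliver 0→2: 2={part,t=1,log=q}
step 8 timeout(0): 0={coor,t=2,log=q}
step 9 crash(1): 1={✗part,t=1,log=q}
step 10 timeout(0): 0={coor,t=3,log=q}
step 11 deliver 1→0: —
step 12 deliver 2→0: —
step 13 deliver 1→2: —
step 14 propose(0,'y'): 0={coor,t=4,log=q}
step 15 timeout(0): 0={coor,t=5,log=q}
step 16 propose(0,'w'): 0={coor,t=6,log=q}
step 17 deliver 0→2: 2={part,t=2,log=q}
step 18 deliver 2→0: —

no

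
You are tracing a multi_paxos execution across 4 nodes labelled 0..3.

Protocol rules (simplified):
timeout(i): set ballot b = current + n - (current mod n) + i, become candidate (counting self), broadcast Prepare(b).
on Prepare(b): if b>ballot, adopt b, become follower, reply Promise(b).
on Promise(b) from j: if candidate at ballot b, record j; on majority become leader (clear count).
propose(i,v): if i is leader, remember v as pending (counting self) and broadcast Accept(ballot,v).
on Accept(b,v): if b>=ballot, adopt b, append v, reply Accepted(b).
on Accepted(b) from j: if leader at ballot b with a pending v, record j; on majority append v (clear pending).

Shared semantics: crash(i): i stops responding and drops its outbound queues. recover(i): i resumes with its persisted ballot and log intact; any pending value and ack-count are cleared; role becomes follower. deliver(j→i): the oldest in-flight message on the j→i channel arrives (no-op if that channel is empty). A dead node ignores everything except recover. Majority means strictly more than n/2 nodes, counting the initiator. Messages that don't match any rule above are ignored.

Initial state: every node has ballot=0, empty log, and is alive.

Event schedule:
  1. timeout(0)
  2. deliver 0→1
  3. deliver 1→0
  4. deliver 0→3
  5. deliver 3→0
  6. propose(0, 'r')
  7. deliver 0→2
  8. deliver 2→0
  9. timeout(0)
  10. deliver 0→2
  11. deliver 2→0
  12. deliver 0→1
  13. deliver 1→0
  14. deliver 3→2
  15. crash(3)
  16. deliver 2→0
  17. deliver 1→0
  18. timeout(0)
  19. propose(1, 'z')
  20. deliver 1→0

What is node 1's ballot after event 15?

step 1 timeout(0): 0={cand,b=4,log=-}
step 2 deliver 0→1: 1={foll,b=4,log=-}
step 3 deliver 1→0: —
step 4 deliver 0→3: 3={foll,b=4,log=-}
step 5 deliver 3→0: 0={lead,b=4,log=-}
step 6 propose(0,'r'): —
step 7 deliver 0→2: 2={foll,b=4,log=-}
step 8 deliver 2→0: —
step 9 timeout(0): 0={cand,b=8,log=-}
step 10 deliver 0→2: 2={foll,b=4,log=r}
step 11 deliver 2→0: —
step 12 deliver 0→1: 1={foll,b=4,log=r}
step 13 deliver 1→0: —
step 14 deliver 3→2: —
step 15 crash(3): 3={✗foll,b=4,log=-}

4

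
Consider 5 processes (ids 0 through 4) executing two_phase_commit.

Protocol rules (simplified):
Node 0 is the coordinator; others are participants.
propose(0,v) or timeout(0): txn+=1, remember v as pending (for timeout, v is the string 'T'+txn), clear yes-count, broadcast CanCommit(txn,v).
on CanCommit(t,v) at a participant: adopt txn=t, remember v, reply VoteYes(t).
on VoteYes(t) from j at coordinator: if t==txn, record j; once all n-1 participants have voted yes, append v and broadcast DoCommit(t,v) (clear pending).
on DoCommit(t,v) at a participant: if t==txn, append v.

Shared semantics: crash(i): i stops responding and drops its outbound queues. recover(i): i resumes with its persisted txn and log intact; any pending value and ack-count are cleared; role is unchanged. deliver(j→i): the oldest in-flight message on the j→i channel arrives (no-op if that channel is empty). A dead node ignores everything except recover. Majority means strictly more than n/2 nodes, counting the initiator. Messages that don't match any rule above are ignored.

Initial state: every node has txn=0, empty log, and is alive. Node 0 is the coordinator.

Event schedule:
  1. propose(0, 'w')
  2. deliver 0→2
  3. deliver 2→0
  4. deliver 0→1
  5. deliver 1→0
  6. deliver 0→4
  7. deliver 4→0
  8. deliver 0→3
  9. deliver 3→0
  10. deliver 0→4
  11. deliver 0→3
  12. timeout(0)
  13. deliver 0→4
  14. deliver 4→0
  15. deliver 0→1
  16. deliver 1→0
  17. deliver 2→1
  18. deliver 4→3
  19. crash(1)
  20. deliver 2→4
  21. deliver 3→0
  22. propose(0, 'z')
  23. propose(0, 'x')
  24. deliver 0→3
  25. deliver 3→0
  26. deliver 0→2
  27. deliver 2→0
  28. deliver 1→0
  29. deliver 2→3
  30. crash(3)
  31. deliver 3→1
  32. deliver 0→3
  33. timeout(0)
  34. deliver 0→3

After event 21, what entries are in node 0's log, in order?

e1 propose(0,'w'): 0[coor,t=1,-]
e2 deliver 0→2: 2[part,t=1,-]
e3 deliver 2→0: ·
e4 deliver 0→1: 1[part,t=1,-]
e5 deliver 1→0: ·
e6 deliver 0→4: 4[part,t=1,-]
e7 deliver 4→0: ·
e8 deliver 0→3: 3[part,t=1,-]
e9 deliver 3→0: 0[coor,t=1,w]
e10 deliver 0→4: 4[part,t=1,w]
e11 deliver 0→3: 3[part,t=1,w]
e12 timeout(0): 0[coor,t=2,w]
e13 deliver 0→4: 4[part,t=2,w]
e14 deliver 4→0: ·
e15 deliver 0→1: 1[part,t=1,w]
e16 deliver 1→0: ·
e17 deliver 2→1: ·
e18 deliver 4→3: ·
e19 crash(1): 1[✗part,t=1,w]
e20 deliver 2→4: ·
e21 deliver 3→0: ·

w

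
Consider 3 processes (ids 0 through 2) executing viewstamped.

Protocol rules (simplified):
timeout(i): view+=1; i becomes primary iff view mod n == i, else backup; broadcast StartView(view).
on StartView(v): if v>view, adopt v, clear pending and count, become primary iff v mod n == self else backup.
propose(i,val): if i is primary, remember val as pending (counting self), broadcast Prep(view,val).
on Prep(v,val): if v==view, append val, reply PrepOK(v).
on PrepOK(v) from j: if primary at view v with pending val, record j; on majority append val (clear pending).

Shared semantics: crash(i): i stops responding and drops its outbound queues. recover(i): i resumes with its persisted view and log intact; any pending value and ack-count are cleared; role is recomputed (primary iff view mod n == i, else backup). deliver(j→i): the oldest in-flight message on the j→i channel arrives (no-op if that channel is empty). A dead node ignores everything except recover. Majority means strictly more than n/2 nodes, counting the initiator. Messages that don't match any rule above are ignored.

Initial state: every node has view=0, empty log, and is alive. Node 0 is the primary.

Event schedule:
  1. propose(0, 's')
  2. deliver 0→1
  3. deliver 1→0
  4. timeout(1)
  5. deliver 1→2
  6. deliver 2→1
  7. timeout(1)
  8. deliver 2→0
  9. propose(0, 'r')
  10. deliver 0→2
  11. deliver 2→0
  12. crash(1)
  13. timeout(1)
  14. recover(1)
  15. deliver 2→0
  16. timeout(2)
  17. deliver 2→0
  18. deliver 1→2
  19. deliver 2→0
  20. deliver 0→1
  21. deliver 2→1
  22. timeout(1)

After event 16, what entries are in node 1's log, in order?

step 1 propose(0,'s'): —
step 2 deliver 0→1: 1={back,v=0,log=s}
step 3 deliver 1→0: 0={prim,v=0,log=s}
step 4 timeout(1): 1={prim,v=1,log=s}
step 5 deliver 1→2: 2={back,v=1,log=-}
step 6 deliver 2→1: —
step 7 timeout(1): 1={back,v=2,log=s}
step 8 deliver 2→0: —
step 9 propose(0,'r'): —
step 10 deliver 0→2: —
step 11 deliver 2→0: —
step 12 crash(1): 1={✗back,v=2,log=s}
step 13 timeout(1): —
step 14 recover(1): 1={back,v=2,log=s}
step 15 deliver 2→0: —
step 16 timeout(2): 2={prim,v=2,log=-}

s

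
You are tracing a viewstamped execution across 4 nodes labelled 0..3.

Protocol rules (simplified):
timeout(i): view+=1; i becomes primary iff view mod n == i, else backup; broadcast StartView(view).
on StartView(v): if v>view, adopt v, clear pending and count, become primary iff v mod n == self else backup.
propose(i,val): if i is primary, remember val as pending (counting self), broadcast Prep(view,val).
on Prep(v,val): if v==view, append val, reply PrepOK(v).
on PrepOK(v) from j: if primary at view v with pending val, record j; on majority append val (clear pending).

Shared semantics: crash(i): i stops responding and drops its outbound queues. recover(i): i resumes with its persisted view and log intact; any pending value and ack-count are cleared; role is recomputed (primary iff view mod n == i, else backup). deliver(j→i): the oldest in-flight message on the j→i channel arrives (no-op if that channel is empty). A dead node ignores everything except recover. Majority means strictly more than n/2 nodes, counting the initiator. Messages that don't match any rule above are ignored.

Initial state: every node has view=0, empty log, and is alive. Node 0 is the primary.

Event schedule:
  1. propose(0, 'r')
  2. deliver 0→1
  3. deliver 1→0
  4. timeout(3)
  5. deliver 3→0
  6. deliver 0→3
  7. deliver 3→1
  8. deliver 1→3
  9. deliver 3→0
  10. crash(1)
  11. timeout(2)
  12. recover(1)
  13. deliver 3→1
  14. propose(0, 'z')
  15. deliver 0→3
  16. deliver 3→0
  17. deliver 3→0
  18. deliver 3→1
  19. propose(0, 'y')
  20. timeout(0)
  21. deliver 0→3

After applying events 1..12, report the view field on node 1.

1

step 1 propose(0,'r'): —
step 2 deliver 0→1: 1={back,v=0,log=r}
step 3 deliver 1→0: —
step 4 timeout(3): 3={back,v=1,log=-}
step 5 deliver 3→0: 0={back,v=1,log=-}
step 6 deliver 0→3: —
step 7 deliver 3→1: 1={prim,v=1,log=r}
step 8 deliver 1→3: —
step 9 deliver 3→0: —
step 10 crash(1): 1={✗prim,v=1,log=r}
step 11 timeout(2): 2={back,v=1,log=-}
step 12 recover(1): 1={prim,v=1,log=r}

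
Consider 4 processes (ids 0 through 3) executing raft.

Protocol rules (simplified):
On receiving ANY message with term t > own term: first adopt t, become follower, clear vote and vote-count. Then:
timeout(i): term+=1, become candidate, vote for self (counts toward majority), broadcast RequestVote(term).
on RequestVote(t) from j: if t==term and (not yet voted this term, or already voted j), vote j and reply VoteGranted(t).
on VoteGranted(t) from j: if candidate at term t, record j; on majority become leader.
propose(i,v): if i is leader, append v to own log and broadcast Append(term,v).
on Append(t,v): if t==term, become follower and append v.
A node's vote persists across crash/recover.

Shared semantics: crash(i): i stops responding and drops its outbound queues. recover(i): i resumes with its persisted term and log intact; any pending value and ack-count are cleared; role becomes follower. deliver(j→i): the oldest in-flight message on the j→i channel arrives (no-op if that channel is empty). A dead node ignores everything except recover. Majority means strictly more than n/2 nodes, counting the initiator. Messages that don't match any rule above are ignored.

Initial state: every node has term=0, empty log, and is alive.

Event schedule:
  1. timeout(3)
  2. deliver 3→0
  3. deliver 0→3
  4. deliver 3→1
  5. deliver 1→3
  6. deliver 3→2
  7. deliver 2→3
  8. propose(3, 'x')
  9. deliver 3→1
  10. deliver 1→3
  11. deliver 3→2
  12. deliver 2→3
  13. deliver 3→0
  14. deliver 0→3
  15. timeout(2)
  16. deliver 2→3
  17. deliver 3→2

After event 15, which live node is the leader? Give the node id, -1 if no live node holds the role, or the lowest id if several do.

step 1 timeout(3): 3={cand,t=1,log=-}
step 2 deliver 3→0: 0={foll,t=1,log=-}
step 3 deliver 0→3: —
step 4 deliver 3→1: 1={foll,t=1,log=-}
step 5 deliver 1→3: 3={lead,t=1,log=-}
step 6 deliver 3→2: 2={foll,t=1,log=-}
step 7 deliver 2→3: —
step 8 propose(3,'x'): 3={lead,t=1,log=x}
step 9 deliver 3→1: 1={foll,t=1,log=x}
step 10 deliver 1→3: —
step 11 deliver 3→2: 2={foll,t=1,log=x}
step 12 deliver 2→3: —
step 13 deliver 3→0: 0={foll,t=1,log=x}
step 14 deliver 0→3: —
step 15 timeout(2): 2={cand,t=2,log=x}

3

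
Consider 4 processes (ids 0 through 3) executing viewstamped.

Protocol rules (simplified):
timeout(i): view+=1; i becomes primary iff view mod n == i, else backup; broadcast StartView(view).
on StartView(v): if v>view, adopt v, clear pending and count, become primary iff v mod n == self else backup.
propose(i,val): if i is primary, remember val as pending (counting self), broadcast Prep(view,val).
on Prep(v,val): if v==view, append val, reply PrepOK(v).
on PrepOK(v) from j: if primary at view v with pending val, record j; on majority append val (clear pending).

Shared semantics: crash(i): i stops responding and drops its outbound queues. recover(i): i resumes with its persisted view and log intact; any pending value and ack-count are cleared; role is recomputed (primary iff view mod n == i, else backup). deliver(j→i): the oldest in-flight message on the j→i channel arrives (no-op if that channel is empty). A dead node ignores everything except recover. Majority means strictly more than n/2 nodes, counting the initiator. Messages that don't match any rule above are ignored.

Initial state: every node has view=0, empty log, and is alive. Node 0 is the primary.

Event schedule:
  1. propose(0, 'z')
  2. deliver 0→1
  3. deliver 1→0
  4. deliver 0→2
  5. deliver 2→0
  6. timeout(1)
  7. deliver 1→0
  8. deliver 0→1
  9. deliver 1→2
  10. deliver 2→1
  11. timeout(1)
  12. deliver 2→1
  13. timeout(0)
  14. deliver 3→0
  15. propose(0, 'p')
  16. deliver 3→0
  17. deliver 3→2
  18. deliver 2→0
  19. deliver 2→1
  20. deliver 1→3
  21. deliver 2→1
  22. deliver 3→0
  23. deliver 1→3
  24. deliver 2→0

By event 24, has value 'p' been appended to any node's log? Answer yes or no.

step 1 propose(0,'z'): —
step 2 deliver 0→1: 1={back,v=0,log=z}
step 3 deliver 1→0: —
step 4 deliver 0→2: 2={back,v=0,log=z}
step 5 deliver 2→0: 0={prim,v=0,log=z}
step 6 timeout(1): 1={prim,v=1,log=z}
step 7 deliver 1→0: 0={back,v=1,log=z}
step 8 deliver 0→1: —
step 9 deliver 1→2: 2={back,v=1,log=z}
step 10 deliver 2→1: —
step 11 timeout(1): 1={back,v=2,log=z}
step 12 deliver 2→1: —
step 13 timeout(0): 0={back,v=2,log=z}
step 14 deliver 3→0: —
step 15 propose(0,'p'): —
step 16 deliver 3→0: —
step 17 deliver 3→2: —
step 18 deliver 2→0: —
step 19 deliver 2→1: —
step 20 deliver 1→3: 3={back,v=1,log=-}
step 21 deliver 2→1: —
step 22 deliver 3→0: —
step 23 deliver 1→3: 3={back,v=2,log=-}
step 24 deliver 2→0: —

no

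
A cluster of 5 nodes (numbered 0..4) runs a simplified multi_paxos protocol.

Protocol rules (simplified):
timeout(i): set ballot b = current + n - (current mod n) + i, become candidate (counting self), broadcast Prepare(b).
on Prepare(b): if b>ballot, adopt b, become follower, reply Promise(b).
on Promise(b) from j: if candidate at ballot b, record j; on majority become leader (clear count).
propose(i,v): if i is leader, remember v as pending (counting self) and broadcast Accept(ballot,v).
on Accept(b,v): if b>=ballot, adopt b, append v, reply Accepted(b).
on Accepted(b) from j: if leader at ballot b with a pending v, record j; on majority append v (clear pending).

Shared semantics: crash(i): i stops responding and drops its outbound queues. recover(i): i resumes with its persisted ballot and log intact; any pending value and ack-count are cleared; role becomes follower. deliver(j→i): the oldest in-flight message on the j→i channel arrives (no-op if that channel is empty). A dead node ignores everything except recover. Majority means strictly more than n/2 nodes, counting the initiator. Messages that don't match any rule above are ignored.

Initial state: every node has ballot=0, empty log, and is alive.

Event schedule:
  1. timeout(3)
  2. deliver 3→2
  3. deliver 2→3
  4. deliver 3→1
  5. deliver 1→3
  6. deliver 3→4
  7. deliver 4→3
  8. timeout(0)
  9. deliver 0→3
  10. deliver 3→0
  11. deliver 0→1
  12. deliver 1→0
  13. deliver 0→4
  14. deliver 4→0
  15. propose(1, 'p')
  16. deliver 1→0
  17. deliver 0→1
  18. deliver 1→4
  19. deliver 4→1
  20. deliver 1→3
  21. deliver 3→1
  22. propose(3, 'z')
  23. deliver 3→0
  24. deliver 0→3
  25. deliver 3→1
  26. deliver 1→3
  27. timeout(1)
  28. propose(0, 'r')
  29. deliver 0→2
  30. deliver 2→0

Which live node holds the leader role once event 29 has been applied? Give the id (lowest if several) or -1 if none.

after 1 — timeout(3): n3:cand/b8/[-]
after 2 — deliver 3→2: n2:foll/b8/[-]
after 3 — deliver 2→3: ·
after 4 — deliver 3→1: n1:foll/b8/[-]
after 5 — deliver 1→3: n3:lead/b8/[-]
after 6 — deliver 3→4: n4:foll/b8/[-]
after 7 — deliver 4→3: ·
after 8 — timeout(0): n0:cand/b5/[-]
after 9 — deliver 0→3: ·
after 10 — deliver 3→0: n0:foll/b8/[-]
after 11 — deliver 0→1: ·
after 12 — deliver 1→0: ·
after 13 — deliver 0→4: ·
after 14 — deliver 4→0: ·
after 15 — propose(1,'p'): ·
after 16 — deliver 1→0: ·
after 17 — deliver 0→1: ·
after 18 — deliver 1→4: ·
after 19 — deliver 4→1: ·
after 20 — deliver 1→3: ·
after 21 — deliver 3→1: ·
after 22 — propose(3,'z'): ·
after 23 — deliver 3→0: n0:foll/b8/[z]
after 24 — deliver 0→3: ·
after 25 — deliver 3→1: n1:foll/b8/[z]
after 26 — deliver 1→3: ·
after 27 — timeout(1): n1:cand/b11/[z]
after 28 — propose(0,'r'): ·
after 29 — deliver 0→2: ·

3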